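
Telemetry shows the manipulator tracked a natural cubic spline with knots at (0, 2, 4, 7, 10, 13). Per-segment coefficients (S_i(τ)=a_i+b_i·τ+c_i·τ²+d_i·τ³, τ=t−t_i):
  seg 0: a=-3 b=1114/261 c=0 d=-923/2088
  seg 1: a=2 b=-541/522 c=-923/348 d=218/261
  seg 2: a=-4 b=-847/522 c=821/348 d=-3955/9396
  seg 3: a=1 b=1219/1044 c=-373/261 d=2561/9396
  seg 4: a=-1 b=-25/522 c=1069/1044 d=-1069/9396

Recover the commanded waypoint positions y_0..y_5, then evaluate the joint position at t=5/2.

y_0 = S_0(0) = a_0 = -3
y_1 = S_1(0) = a_1 = 2
y_2 = S_2(0) = a_2 = -4
y_3 = S_3(0) = a_3 = 1
y_4 = S_4(0) = a_4 = -1
y_5 = S_4(3) = 5
t_q=5/2 is in segment 1 (τ=1/2); S_1(τ)=1285/1392

y_0=-3 y_1=2 y_2=-4 y_3=1 y_4=-1 y_5=5
S(5/2) = 1285/1392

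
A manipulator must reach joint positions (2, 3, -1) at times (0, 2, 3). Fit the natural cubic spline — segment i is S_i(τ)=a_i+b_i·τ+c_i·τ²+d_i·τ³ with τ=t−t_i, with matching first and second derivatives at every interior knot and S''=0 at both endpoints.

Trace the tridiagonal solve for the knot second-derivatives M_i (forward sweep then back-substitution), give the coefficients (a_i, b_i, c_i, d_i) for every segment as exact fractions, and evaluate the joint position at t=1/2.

  seg 0: a=2 b=2 c=0 d=-3/8
  seg 1: a=3 b=-5/2 c=-9/4 d=3/4
S(1/2) = 189/64

Δ: Δ0=1/2, Δ1=-4
row 1: diag=6, rhs=-27; c'=1/6, d'=-9/2
back: M1=-9/2
M: M0=0, M1=-9/2, M2=0
seg 0: a=2, c=M0/2=0, d=(M1−M0)/(6·2)=-3/8, b=Δ0−h0·(2M0+M1)/6=2
seg 1: a=3, c=M1/2=-9/4, d=(M2−M1)/(6·1)=3/4, b=Δ1−h1·(2M1+M2)/6=-5/2
t_q=1/2 → seg 0, τ=1/2; S=2+2·τ+0·τ²+-3/8·τ³=189/64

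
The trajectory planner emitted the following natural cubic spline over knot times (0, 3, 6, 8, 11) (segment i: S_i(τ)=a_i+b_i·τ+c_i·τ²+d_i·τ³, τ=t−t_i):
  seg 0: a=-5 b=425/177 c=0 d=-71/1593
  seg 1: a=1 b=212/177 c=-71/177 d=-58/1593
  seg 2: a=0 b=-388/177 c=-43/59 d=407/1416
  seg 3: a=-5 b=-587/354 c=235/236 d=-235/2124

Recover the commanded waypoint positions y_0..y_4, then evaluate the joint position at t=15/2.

y_0 = S_0(0) = a_0 = -5
y_1 = S_1(0) = a_1 = 1
y_2 = S_2(0) = a_2 = 0
y_3 = S_3(0) = a_3 = -5
y_4 = S_3(3) = -4
t_q=15/2 is in segment 2 (τ=3/2); S_2(τ)=-14945/3776

y_0=-5 y_1=1 y_2=0 y_3=-5 y_4=-4
S(15/2) = -14945/3776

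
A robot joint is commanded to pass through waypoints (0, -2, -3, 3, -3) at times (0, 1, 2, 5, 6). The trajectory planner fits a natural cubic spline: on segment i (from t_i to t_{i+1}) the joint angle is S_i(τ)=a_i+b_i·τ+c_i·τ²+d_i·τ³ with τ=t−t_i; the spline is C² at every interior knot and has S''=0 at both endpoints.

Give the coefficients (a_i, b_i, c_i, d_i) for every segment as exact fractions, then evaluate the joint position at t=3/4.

Δ: Δ0=-2, Δ1=-1, Δ2=2, Δ3=-6
row 1: diag=4, rhs=6; c'=1/4, d'=3/2
row 2: denom=8−1·1/4=31/4; d'=(18−1·3/2)/(31/4)=66/31
row 3: denom=8−3·12/31=212/31; d'=(-48−3·66/31)/(212/31)=-843/106
back: M3=-843/106
back: M2=66/31−12/31·-843/106=276/53
back: M1=3/2−1/4·276/53=21/106
M: M0=0, M1=21/106, M2=276/53, M3=-843/106, M4=0
seg 0: a=0, c=M0/2=0, d=(M1−M0)/(6·1)=7/212, b=Δ0−h0·(2M0+M1)/6=-431/212
seg 1: a=-2, c=M1/2=21/212, d=(M2−M1)/(6·1)=177/212, b=Δ1−h1·(2M1+M2)/6=-205/106
seg 2: a=-3, c=M2/2=138/53, d=(M3−M2)/(6·3)=-155/212, b=Δ2−h2·(2M2+M3)/6=163/212
seg 3: a=3, c=M3/2=-843/212, d=(M4−M3)/(6·1)=281/212, b=Δ3−h3·(2M3+M4)/6=-355/106
t_q=3/4 → seg 0, τ=3/4; S=0+-431/212·τ+0·τ²+7/212·τ³=-20499/13568

  seg 0: a=0 b=-431/212 c=0 d=7/212
  seg 1: a=-2 b=-205/106 c=21/212 d=177/212
  seg 2: a=-3 b=163/212 c=138/53 d=-155/212
  seg 3: a=3 b=-355/106 c=-843/212 d=281/212
S(3/4) = -20499/13568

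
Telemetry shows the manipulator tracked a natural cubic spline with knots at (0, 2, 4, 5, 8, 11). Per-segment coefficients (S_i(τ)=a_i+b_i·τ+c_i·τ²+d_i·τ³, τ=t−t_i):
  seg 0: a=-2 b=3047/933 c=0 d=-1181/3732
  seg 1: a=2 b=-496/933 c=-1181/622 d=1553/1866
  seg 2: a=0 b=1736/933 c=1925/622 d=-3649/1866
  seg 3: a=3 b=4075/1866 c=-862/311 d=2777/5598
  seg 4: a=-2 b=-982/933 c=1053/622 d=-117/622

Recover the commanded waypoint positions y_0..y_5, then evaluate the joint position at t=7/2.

y_0 = S_0(0) = a_0 = -2
y_1 = S_1(0) = a_1 = 2
y_2 = S_2(0) = a_2 = 0
y_3 = S_3(0) = a_3 = 3
y_4 = S_4(0) = a_4 = -2
y_5 = S_4(3) = 5
t_q=7/2 is in segment 1 (τ=3/2); S_1(τ)=-1297/4976

y_0=-2 y_1=2 y_2=0 y_3=3 y_4=-2 y_5=5
S(7/2) = -1297/4976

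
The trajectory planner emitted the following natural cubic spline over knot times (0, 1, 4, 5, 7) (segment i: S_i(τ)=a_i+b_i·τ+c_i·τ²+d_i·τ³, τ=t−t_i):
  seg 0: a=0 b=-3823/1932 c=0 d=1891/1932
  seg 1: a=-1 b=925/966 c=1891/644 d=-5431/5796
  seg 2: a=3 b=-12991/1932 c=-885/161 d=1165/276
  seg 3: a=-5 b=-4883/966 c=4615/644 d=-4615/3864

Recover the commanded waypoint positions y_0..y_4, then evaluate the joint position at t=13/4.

y_0=0 y_1=-1 y_2=3 y_3=-5 y_4=4
S(13/4) = 220357/41216

y_0 = S_0(0) = a_0 = 0
y_1 = S_1(0) = a_1 = -1
y_2 = S_2(0) = a_2 = 3
y_3 = S_3(0) = a_3 = -5
y_4 = S_3(2) = 4
t_q=13/4 is in segment 1 (τ=9/4); S_1(τ)=220357/41216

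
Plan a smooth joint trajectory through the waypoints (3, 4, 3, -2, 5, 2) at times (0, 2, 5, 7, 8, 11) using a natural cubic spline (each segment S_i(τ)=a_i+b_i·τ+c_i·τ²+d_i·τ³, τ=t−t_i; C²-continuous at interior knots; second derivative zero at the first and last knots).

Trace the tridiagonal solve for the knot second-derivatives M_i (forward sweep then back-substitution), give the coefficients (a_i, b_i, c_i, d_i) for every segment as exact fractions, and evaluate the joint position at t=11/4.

  seg 0: a=3 b=2179/7914 c=0 d=889/15828
  seg 1: a=4 b=7513/7914 c=889/2638 d=-9076/35613
  seg 2: a=3 b=-30941/7914 c=-15485/7914 d=7021/5276
  seg 3: a=-2 b=33497/7914 c=23852/3957 d=-8601/2638
  seg 4: a=5 b=25748/3957 c=-29705/7914 d=29705/71226
S(11/4) = 202347/42208

Δ: Δ0=1/2, Δ1=-1/3, Δ2=-5/2, Δ3=7, Δ4=-1
row 1: diag=10, rhs=-5; c'=3/10, d'=-1/2
row 2: denom=10−3·3/10=91/10; d'=(-13−3·-1/2)/(91/10)=-115/91
row 3: denom=6−2·20/91=506/91; d'=(57−2·-115/91)/(506/91)=5417/506
row 4: denom=8−1·91/506=3957/506; d'=(-48−1·5417/506)/(3957/506)=-29705/3957
back: M4=-29705/3957
back: M3=5417/506−91/506·-29705/3957=47704/3957
back: M2=-115/91−20/91·47704/3957=-15485/3957
back: M1=-1/2−3/10·-15485/3957=889/1319
M: M0=0, M1=889/1319, M2=-15485/3957, M3=47704/3957, M4=-29705/3957, M5=0
seg 0: a=3, c=M0/2=0, d=(M1−M0)/(6·2)=889/15828, b=Δ0−h0·(2M0+M1)/6=2179/7914
seg 1: a=4, c=M1/2=889/2638, d=(M2−M1)/(6·3)=-9076/35613, b=Δ1−h1·(2M1+M2)/6=7513/7914
seg 2: a=3, c=M2/2=-15485/7914, d=(M3−M2)/(6·2)=7021/5276, b=Δ2−h2·(2M2+M3)/6=-30941/7914
seg 3: a=-2, c=M3/2=23852/3957, d=(M4−M3)/(6·1)=-8601/2638, b=Δ3−h3·(2M3+M4)/6=33497/7914
seg 4: a=5, c=M4/2=-29705/7914, d=(M5−M4)/(6·3)=29705/71226, b=Δ4−h4·(2M4+M5)/6=25748/3957
t_q=11/4 → seg 1, τ=3/4; S=4+7513/7914·τ+889/2638·τ²+-9076/35613·τ³=202347/42208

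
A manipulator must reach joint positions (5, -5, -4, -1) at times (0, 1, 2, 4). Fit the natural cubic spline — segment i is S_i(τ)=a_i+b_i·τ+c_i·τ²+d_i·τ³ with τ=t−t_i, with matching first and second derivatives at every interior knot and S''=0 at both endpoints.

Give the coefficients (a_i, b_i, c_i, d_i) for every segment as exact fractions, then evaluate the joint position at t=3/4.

  seg 0: a=5 b=-591/46 c=0 d=131/46
  seg 1: a=-5 b=-99/23 c=393/46 d=-149/46
  seg 2: a=-4 b=141/46 c=-27/23 d=9/46
S(3/4) = -10111/2944

Δ: Δ0=-10, Δ1=1, Δ2=3/2
row 1: diag=4, rhs=66; c'=1/4, d'=33/2
row 2: denom=6−1·1/4=23/4; d'=(3−1·33/2)/(23/4)=-54/23
back: M2=-54/23
back: M1=33/2−1/4·-54/23=393/23
M: M0=0, M1=393/23, M2=-54/23, M3=0
seg 0: a=5, c=M0/2=0, d=(M1−M0)/(6·1)=131/46, b=Δ0−h0·(2M0+M1)/6=-591/46
seg 1: a=-5, c=M1/2=393/46, d=(M2−M1)/(6·1)=-149/46, b=Δ1−h1·(2M1+M2)/6=-99/23
seg 2: a=-4, c=M2/2=-27/23, d=(M3−M2)/(6·2)=9/46, b=Δ2−h2·(2M2+M3)/6=141/46
t_q=3/4 → seg 0, τ=3/4; S=5+-591/46·τ+0·τ²+131/46·τ³=-10111/2944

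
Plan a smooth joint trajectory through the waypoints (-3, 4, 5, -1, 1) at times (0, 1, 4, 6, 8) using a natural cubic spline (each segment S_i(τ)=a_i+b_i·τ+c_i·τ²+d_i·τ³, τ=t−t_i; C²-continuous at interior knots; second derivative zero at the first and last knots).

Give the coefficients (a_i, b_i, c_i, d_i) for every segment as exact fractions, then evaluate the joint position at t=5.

  seg 0: a=-3 b=1558/201 c=0 d=-151/201
  seg 1: a=4 b=1105/201 c=-151/67 d=107/603
  seg 2: a=5 b=-650/201 c=-44/67 d=311/804
  seg 3: a=-1 b=-245/201 c=223/134 d=-223/804
S(5) = 401/268

Δ: Δ0=7, Δ1=1/3, Δ2=-3, Δ3=1
row 1: diag=8, rhs=-40; c'=3/8, d'=-5
row 2: denom=10−3·3/8=71/8; d'=(-20−3·-5)/(71/8)=-40/71
row 3: denom=8−2·16/71=536/71; d'=(24−2·-40/71)/(536/71)=223/67
back: M3=223/67
back: M2=-40/71−16/71·223/67=-88/67
back: M1=-5−3/8·-88/67=-302/67
M: M0=0, M1=-302/67, M2=-88/67, M3=223/67, M4=0
seg 0: a=-3, c=M0/2=0, d=(M1−M0)/(6·1)=-151/201, b=Δ0−h0·(2M0+M1)/6=1558/201
seg 1: a=4, c=M1/2=-151/67, d=(M2−M1)/(6·3)=107/603, b=Δ1−h1·(2M1+M2)/6=1105/201
seg 2: a=5, c=M2/2=-44/67, d=(M3−M2)/(6·2)=311/804, b=Δ2−h2·(2M2+M3)/6=-650/201
seg 3: a=-1, c=M3/2=223/134, d=(M4−M3)/(6·2)=-223/804, b=Δ3−h3·(2M3+M4)/6=-245/201
t_q=5 → seg 2, τ=1; S=5+-650/201·τ+-44/67·τ²+311/804·τ³=401/268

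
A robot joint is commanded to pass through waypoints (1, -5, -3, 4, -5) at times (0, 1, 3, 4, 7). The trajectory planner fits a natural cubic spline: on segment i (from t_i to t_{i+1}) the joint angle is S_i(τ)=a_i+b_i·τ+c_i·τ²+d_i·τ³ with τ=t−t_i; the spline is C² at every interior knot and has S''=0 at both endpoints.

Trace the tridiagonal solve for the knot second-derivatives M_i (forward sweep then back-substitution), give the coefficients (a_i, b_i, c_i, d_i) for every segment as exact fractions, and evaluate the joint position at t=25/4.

  seg 0: a=1 b=-1713/250 c=0 d=213/250
  seg 1: a=-5 b=-537/125 c=639/250 d=23/500
  seg 2: a=-3 b=162/25 c=354/125 d=-289/125
  seg 3: a=4 b=651/125 c=-513/125 d=57/125
S(25/4) = 217/1600

Δ: Δ0=-6, Δ1=1, Δ2=7, Δ3=-3
row 1: diag=6, rhs=42; c'=1/3, d'=7
row 2: denom=6−2·1/3=16/3; d'=(36−2·7)/(16/3)=33/8
row 3: denom=8−1·3/16=125/16; d'=(-60−1·33/8)/(125/16)=-1026/125
back: M3=-1026/125
back: M2=33/8−3/16·-1026/125=708/125
back: M1=7−1/3·708/125=639/125
M: M0=0, M1=639/125, M2=708/125, M3=-1026/125, M4=0
seg 0: a=1, c=M0/2=0, d=(M1−M0)/(6·1)=213/250, b=Δ0−h0·(2M0+M1)/6=-1713/250
seg 1: a=-5, c=M1/2=639/250, d=(M2−M1)/(6·2)=23/500, b=Δ1−h1·(2M1+M2)/6=-537/125
seg 2: a=-3, c=M2/2=354/125, d=(M3−M2)/(6·1)=-289/125, b=Δ2−h2·(2M2+M3)/6=162/25
seg 3: a=4, c=M3/2=-513/125, d=(M4−M3)/(6·3)=57/125, b=Δ3−h3·(2M3+M4)/6=651/125
t_q=25/4 → seg 3, τ=9/4; S=4+651/125·τ+-513/125·τ²+57/125·τ³=217/1600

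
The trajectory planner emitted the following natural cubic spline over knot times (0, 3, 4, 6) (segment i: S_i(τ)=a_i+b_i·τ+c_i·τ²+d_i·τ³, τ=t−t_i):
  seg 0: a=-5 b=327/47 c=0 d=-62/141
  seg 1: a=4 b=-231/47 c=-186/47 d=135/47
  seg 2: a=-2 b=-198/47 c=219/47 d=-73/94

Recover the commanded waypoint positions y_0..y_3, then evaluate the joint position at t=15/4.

y_0=-5 y_1=4 y_2=-2 y_3=2
S(15/4) = -2107/3008

y_0 = S_0(0) = a_0 = -5
y_1 = S_1(0) = a_1 = 4
y_2 = S_2(0) = a_2 = -2
y_3 = S_2(2) = 2
t_q=15/4 is in segment 1 (τ=3/4); S_1(τ)=-2107/3008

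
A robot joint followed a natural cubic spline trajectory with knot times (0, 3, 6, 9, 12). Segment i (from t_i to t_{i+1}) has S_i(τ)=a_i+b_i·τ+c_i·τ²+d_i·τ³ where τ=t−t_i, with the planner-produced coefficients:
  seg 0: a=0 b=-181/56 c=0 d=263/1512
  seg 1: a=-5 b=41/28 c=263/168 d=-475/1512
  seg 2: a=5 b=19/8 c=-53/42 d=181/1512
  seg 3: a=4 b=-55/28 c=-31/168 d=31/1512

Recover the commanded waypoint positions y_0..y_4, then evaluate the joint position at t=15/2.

y_0=0 y_1=-5 y_2=5 y_3=4 y_4=-3
S(15/2) = 2745/448

y_0 = S_0(0) = a_0 = 0
y_1 = S_1(0) = a_1 = -5
y_2 = S_2(0) = a_2 = 5
y_3 = S_3(0) = a_3 = 4
y_4 = S_3(3) = -3
t_q=15/2 is in segment 2 (τ=3/2); S_2(τ)=2745/448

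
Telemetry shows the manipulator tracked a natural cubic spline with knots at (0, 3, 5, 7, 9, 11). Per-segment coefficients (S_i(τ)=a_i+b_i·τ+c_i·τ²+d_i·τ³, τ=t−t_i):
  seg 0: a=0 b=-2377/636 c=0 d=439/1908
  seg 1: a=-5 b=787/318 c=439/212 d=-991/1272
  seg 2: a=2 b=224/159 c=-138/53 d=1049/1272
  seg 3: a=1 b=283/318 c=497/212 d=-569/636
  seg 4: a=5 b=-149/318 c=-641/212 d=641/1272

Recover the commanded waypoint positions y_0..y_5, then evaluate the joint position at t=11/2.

y_0 = S_0(0) = a_0 = 0
y_1 = S_1(0) = a_1 = -5
y_2 = S_2(0) = a_2 = 2
y_3 = S_3(0) = a_3 = 1
y_4 = S_4(0) = a_4 = 5
y_5 = S_4(2) = -4
t_q=11/2 is in segment 2 (τ=1/2); S_2(τ)=7315/3392

y_0=0 y_1=-5 y_2=2 y_3=1 y_4=5 y_5=-4
S(11/2) = 7315/3392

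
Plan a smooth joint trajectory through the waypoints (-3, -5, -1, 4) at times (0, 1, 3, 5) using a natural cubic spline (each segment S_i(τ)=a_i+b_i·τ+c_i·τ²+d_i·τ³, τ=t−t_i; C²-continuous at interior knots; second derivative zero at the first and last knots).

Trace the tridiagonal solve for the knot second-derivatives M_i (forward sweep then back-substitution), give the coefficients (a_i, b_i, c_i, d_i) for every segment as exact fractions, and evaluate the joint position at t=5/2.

Δ: Δ0=-2, Δ1=2, Δ2=5/2
row 1: diag=6, rhs=24; c'=1/3, d'=4
row 2: denom=8−2·1/3=22/3; d'=(3−2·4)/(22/3)=-15/22
back: M2=-15/22
back: M1=4−1/3·-15/22=93/22
M: M0=0, M1=93/22, M2=-15/22, M3=0
seg 0: a=-3, c=M0/2=0, d=(M1−M0)/(6·1)=31/44, b=Δ0−h0·(2M0+M1)/6=-119/44
seg 1: a=-5, c=M1/2=93/44, d=(M2−M1)/(6·2)=-9/22, b=Δ1−h1·(2M1+M2)/6=-13/22
seg 2: a=-1, c=M2/2=-15/44, d=(M3−M2)/(6·2)=5/88, b=Δ2−h2·(2M2+M3)/6=65/22
t_q=5/2 → seg 1, τ=3/2; S=-5+-13/22·τ+93/44·τ²+-9/22·τ³=-221/88

  seg 0: a=-3 b=-119/44 c=0 d=31/44
  seg 1: a=-5 b=-13/22 c=93/44 d=-9/22
  seg 2: a=-1 b=65/22 c=-15/44 d=5/88
S(5/2) = -221/88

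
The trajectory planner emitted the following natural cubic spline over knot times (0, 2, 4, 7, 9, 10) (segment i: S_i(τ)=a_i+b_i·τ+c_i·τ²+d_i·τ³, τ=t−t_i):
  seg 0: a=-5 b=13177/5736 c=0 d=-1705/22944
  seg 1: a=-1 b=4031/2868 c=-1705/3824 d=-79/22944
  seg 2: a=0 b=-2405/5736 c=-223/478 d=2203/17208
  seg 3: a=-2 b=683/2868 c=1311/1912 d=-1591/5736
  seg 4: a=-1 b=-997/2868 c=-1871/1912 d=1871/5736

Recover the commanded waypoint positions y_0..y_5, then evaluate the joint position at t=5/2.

y_0 = S_0(0) = a_0 = -5
y_1 = S_1(0) = a_1 = -1
y_2 = S_2(0) = a_2 = 0
y_3 = S_3(0) = a_3 = -2
y_4 = S_4(0) = a_4 = -1
y_5 = S_4(1) = -2
t_q=5/2 is in segment 1 (τ=1/2); S_1(τ)=-25033/61184

y_0=-5 y_1=-1 y_2=0 y_3=-2 y_4=-1 y_5=-2
S(5/2) = -25033/61184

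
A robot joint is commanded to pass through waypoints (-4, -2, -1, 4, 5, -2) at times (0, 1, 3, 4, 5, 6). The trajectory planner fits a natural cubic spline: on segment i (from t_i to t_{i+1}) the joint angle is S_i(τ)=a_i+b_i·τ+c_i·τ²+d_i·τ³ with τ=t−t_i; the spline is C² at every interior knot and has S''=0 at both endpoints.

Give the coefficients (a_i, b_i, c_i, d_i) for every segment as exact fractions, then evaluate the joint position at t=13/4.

  seg 0: a=-4 b=149/57 c=0 d=-35/57
  seg 1: a=-2 b=44/57 c=-35/19 d=389/456
  seg 2: a=-1 b=415/114 c=249/76 d=-23/12
  seg 3: a=4 b=1013/228 c=-47/19 d=-221/228
  seg 4: a=5 b=-389/114 c=-409/76 d=409/228
S(13/4) = 413/4864

Δ: Δ0=2, Δ1=1/2, Δ2=5, Δ3=1, Δ4=-7
row 1: diag=6, rhs=-9; c'=1/3, d'=-3/2
row 2: denom=6−2·1/3=16/3; d'=(27−2·-3/2)/(16/3)=45/8
row 3: denom=4−1·3/16=61/16; d'=(-24−1·45/8)/(61/16)=-474/61
row 4: denom=4−1·16/61=228/61; d'=(-48−1·-474/61)/(228/61)=-409/38
back: M4=-409/38
back: M3=-474/61−16/61·-409/38=-94/19
back: M2=45/8−3/16·-94/19=249/38
back: M1=-3/2−1/3·249/38=-70/19
M: M0=0, M1=-70/19, M2=249/38, M3=-94/19, M4=-409/38, M5=0
seg 0: a=-4, c=M0/2=0, d=(M1−M0)/(6·1)=-35/57, b=Δ0−h0·(2M0+M1)/6=149/57
seg 1: a=-2, c=M1/2=-35/19, d=(M2−M1)/(6·2)=389/456, b=Δ1−h1·(2M1+M2)/6=44/57
seg 2: a=-1, c=M2/2=249/76, d=(M3−M2)/(6·1)=-23/12, b=Δ2−h2·(2M2+M3)/6=415/114
seg 3: a=4, c=M3/2=-47/19, d=(M4−M3)/(6·1)=-221/228, b=Δ3−h3·(2M3+M4)/6=1013/228
seg 4: a=5, c=M4/2=-409/76, d=(M5−M4)/(6·1)=409/228, b=Δ4−h4·(2M4+M5)/6=-389/114
t_q=13/4 → seg 2, τ=1/4; S=-1+415/114·τ+249/76·τ²+-23/12·τ³=413/4864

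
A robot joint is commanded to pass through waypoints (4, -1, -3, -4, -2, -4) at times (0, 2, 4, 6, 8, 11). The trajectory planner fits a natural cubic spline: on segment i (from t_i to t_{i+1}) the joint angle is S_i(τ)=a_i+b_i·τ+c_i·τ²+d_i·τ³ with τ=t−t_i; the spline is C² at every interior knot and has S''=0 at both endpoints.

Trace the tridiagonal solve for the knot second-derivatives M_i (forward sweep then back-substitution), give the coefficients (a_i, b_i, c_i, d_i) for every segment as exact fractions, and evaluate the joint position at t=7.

Δ: Δ0=-5/2, Δ1=-1, Δ2=-1/2, Δ3=1, Δ4=-2/3
row 1: diag=8, rhs=9; c'=1/4, d'=9/8
row 2: denom=8−2·1/4=15/2; d'=(3−2·9/8)/(15/2)=1/10
row 3: denom=8−2·4/15=112/15; d'=(9−2·1/10)/(112/15)=33/28
row 4: denom=10−2·15/56=265/28; d'=(-10−2·33/28)/(265/28)=-346/265
back: M4=-346/265
back: M3=33/28−15/56·-346/265=81/53
back: M2=1/10−4/15·81/53=-163/530
back: M1=9/8−1/4·-163/530=637/530
M: M0=0, M1=637/530, M2=-163/530, M3=81/53, M4=-346/265, M5=0
seg 0: a=4, c=M0/2=0, d=(M1−M0)/(6·2)=637/6360, b=Δ0−h0·(2M0+M1)/6=-2306/795
seg 1: a=-1, c=M1/2=637/1060, d=(M2−M1)/(6·2)=-20/159, b=Δ1−h1·(2M1+M2)/6=-2701/1590
seg 2: a=-3, c=M2/2=-163/1060, d=(M3−M2)/(6·2)=973/6360, b=Δ2−h2·(2M2+M3)/6=-1279/1590
seg 3: a=-4, c=M3/2=81/106, d=(M4−M3)/(6·2)=-751/3180, b=Δ3−h3·(2M3+M4)/6=331/795
seg 4: a=-2, c=M4/2=-173/265, d=(M5−M4)/(6·3)=173/2385, b=Δ4−h4·(2M4+M5)/6=508/795
t_q=7 → seg 3, τ=1; S=-4+331/795·τ+81/106·τ²+-751/3180·τ³=-3239/1060

  seg 0: a=4 b=-2306/795 c=0 d=637/6360
  seg 1: a=-1 b=-2701/1590 c=637/1060 d=-20/159
  seg 2: a=-3 b=-1279/1590 c=-163/1060 d=973/6360
  seg 3: a=-4 b=331/795 c=81/106 d=-751/3180
  seg 4: a=-2 b=508/795 c=-173/265 d=173/2385
S(7) = -3239/1060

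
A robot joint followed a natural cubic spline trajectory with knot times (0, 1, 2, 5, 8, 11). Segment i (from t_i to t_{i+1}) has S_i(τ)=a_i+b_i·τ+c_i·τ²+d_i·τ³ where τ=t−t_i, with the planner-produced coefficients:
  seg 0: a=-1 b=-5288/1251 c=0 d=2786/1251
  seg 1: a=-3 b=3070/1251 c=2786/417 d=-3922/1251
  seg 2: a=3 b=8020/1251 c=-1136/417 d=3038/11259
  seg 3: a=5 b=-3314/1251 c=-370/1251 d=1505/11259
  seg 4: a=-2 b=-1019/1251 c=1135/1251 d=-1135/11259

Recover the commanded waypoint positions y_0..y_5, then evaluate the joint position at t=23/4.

y_0=-1 y_1=-3 y_2=3 y_3=5 y_4=-2 y_5=1
S(23/4) = 25827/8896

y_0 = S_0(0) = a_0 = -1
y_1 = S_1(0) = a_1 = -3
y_2 = S_2(0) = a_2 = 3
y_3 = S_3(0) = a_3 = 5
y_4 = S_4(0) = a_4 = -2
y_5 = S_4(3) = 1
t_q=23/4 is in segment 3 (τ=3/4); S_3(τ)=25827/8896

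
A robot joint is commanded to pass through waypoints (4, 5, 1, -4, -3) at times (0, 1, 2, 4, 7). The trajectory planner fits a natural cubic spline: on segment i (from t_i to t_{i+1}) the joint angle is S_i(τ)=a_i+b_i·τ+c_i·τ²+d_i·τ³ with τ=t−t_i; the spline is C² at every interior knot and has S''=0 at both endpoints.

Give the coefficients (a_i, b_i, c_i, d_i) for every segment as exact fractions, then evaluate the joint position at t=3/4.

Δ: Δ0=1, Δ1=-4, Δ2=-5/2, Δ3=1/3
row 1: diag=4, rhs=-30; c'=1/4, d'=-15/2
row 2: denom=6−1·1/4=23/4; d'=(9−1·-15/2)/(23/4)=66/23
row 3: denom=10−2·8/23=214/23; d'=(17−2·66/23)/(214/23)=259/214
back: M3=259/214
back: M2=66/23−8/23·259/214=262/107
back: M1=-15/2−1/4·262/107=-868/107
M: M0=0, M1=-868/107, M2=262/107, M3=259/214, M4=0
seg 0: a=4, c=M0/2=0, d=(M1−M0)/(6·1)=-434/321, b=Δ0−h0·(2M0+M1)/6=755/321
seg 1: a=5, c=M1/2=-434/107, d=(M2−M1)/(6·1)=565/321, b=Δ1−h1·(2M1+M2)/6=-547/321
seg 2: a=1, c=M2/2=131/107, d=(M3−M2)/(6·2)=-265/2568, b=Δ2−h2·(2M2+M3)/6=-1456/321
seg 3: a=-4, c=M3/2=259/428, d=(M4−M3)/(6·3)=-259/3852, b=Δ3−h3·(2M3+M4)/6=-563/642
t_q=3/4 → seg 0, τ=3/4; S=4+755/321·τ+0·τ²+-434/321·τ³=17783/3424

  seg 0: a=4 b=755/321 c=0 d=-434/321
  seg 1: a=5 b=-547/321 c=-434/107 d=565/321
  seg 2: a=1 b=-1456/321 c=131/107 d=-265/2568
  seg 3: a=-4 b=-563/642 c=259/428 d=-259/3852
S(3/4) = 17783/3424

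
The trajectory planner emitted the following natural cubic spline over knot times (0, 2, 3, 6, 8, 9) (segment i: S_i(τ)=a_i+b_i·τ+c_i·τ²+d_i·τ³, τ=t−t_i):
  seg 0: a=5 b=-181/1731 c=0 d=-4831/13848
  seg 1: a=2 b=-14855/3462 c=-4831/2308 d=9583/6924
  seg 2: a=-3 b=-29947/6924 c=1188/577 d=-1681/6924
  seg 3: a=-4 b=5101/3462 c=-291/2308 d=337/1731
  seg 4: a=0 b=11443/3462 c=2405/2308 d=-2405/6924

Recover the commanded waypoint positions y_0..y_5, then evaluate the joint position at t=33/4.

y_0=5 y_1=2 y_2=-3 y_3=-4 y_4=0 y_5=4
S(33/4) = 130877/147712

y_0 = S_0(0) = a_0 = 5
y_1 = S_1(0) = a_1 = 2
y_2 = S_2(0) = a_2 = -3
y_3 = S_3(0) = a_3 = -4
y_4 = S_4(0) = a_4 = 0
y_5 = S_4(1) = 4
t_q=33/4 is in segment 4 (τ=1/4); S_4(τ)=130877/147712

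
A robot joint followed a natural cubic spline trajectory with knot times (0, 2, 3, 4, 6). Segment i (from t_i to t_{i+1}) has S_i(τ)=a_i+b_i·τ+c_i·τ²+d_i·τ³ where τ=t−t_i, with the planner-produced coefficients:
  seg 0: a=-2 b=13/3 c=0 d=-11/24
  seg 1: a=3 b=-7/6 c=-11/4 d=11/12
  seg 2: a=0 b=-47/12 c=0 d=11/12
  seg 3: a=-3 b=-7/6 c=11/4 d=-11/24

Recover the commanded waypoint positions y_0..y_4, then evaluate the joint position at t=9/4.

y_0 = S_0(0) = a_0 = -2
y_1 = S_1(0) = a_1 = 3
y_2 = S_2(0) = a_2 = 0
y_3 = S_3(0) = a_3 = -3
y_4 = S_3(2) = 2
t_q=9/4 is in segment 1 (τ=1/4); S_1(τ)=653/256

y_0=-2 y_1=3 y_2=0 y_3=-3 y_4=2
S(9/4) = 653/256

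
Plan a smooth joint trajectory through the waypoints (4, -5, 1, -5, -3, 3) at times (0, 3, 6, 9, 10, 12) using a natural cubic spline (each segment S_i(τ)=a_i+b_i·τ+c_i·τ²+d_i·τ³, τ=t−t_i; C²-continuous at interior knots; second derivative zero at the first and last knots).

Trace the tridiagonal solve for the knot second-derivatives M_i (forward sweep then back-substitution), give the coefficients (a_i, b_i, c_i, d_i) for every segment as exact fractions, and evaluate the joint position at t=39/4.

  seg 0: a=4 b=-1002/211 c=0 d=41/211
  seg 1: a=-5 b=105/211 c=369/211 d=-790/1899
  seg 2: a=1 b=-51/211 c=-421/211 d=892/1899
  seg 3: a=-5 b=99/211 c=471/211 d=-148/211
  seg 4: a=-3 b=597/211 c=27/211 d=-9/422
S(39/4) = -3113/844

Δ: Δ0=-3, Δ1=2, Δ2=-2, Δ3=2, Δ4=3
row 1: diag=12, rhs=30; c'=1/4, d'=5/2
row 2: denom=12−3·1/4=45/4; d'=(-24−3·5/2)/(45/4)=-14/5
row 3: denom=8−3·4/15=36/5; d'=(24−3·-14/5)/(36/5)=9/2
row 4: denom=6−1·5/36=211/36; d'=(6−1·9/2)/(211/36)=54/211
back: M4=54/211
back: M3=9/2−5/36·54/211=942/211
back: M2=-14/5−4/15·942/211=-842/211
back: M1=5/2−1/4·-842/211=738/211
M: M0=0, M1=738/211, M2=-842/211, M3=942/211, M4=54/211, M5=0
seg 0: a=4, c=M0/2=0, d=(M1−M0)/(6·3)=41/211, b=Δ0−h0·(2M0+M1)/6=-1002/211
seg 1: a=-5, c=M1/2=369/211, d=(M2−M1)/(6·3)=-790/1899, b=Δ1−h1·(2M1+M2)/6=105/211
seg 2: a=1, c=M2/2=-421/211, d=(M3−M2)/(6·3)=892/1899, b=Δ2−h2·(2M2+M3)/6=-51/211
seg 3: a=-5, c=M3/2=471/211, d=(M4−M3)/(6·1)=-148/211, b=Δ3−h3·(2M3+M4)/6=99/211
seg 4: a=-3, c=M4/2=27/211, d=(M5−M4)/(6·2)=-9/422, b=Δ4−h4·(2M4+M5)/6=597/211
t_q=39/4 → seg 3, τ=3/4; S=-5+99/211·τ+471/211·τ²+-148/211·τ³=-3113/844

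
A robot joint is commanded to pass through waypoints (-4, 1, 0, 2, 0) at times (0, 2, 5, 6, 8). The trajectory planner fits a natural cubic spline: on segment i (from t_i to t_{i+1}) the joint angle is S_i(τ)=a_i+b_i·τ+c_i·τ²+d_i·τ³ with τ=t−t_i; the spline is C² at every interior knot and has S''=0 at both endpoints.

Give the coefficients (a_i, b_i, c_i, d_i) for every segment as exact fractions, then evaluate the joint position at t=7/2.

  seg 0: a=-4 b=325/96 c=0 d=-85/384
  seg 1: a=1 b=35/48 c=-85/64 d=187/576
  seg 2: a=0 b=293/192 c=51/32 d=-215/192
  seg 3: a=2 b=65/48 c=-113/64 d=113/384
S(7/2) = 103/512

Δ: Δ0=5/2, Δ1=-1/3, Δ2=2, Δ3=-1
row 1: diag=10, rhs=-17; c'=3/10, d'=-17/10
row 2: denom=8−3·3/10=71/10; d'=(14−3·-17/10)/(71/10)=191/71
row 3: denom=6−1·10/71=416/71; d'=(-18−1·191/71)/(416/71)=-113/32
back: M3=-113/32
back: M2=191/71−10/71·-113/32=51/16
back: M1=-17/10−3/10·51/16=-85/32
M: M0=0, M1=-85/32, M2=51/16, M3=-113/32, M4=0
seg 0: a=-4, c=M0/2=0, d=(M1−M0)/(6·2)=-85/384, b=Δ0−h0·(2M0+M1)/6=325/96
seg 1: a=1, c=M1/2=-85/64, d=(M2−M1)/(6·3)=187/576, b=Δ1−h1·(2M1+M2)/6=35/48
seg 2: a=0, c=M2/2=51/32, d=(M3−M2)/(6·1)=-215/192, b=Δ2−h2·(2M2+M3)/6=293/192
seg 3: a=2, c=M3/2=-113/64, d=(M4−M3)/(6·2)=113/384, b=Δ3−h3·(2M3+M4)/6=65/48
t_q=7/2 → seg 1, τ=3/2; S=1+35/48·τ+-85/64·τ²+187/576·τ³=103/512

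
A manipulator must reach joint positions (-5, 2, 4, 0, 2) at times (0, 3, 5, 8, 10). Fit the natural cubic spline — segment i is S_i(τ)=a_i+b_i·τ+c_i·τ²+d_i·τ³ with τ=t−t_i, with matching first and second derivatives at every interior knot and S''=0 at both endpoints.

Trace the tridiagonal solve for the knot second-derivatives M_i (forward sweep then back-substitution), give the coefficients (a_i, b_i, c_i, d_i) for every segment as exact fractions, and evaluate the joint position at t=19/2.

  seg 0: a=-5 b=1106/435 c=0 d=-91/3915
  seg 1: a=2 b=833/435 c=-91/435 d=-18/145
  seg 2: a=4 b=-179/435 c=-83/87 d=844/3915
  seg 3: a=0 b=-137/435 c=143/145 d=-143/870
S(19/2) = 553/464

Δ: Δ0=7/3, Δ1=1, Δ2=-4/3, Δ3=1
row 1: diag=10, rhs=-8; c'=1/5, d'=-4/5
row 2: denom=10−2·1/5=48/5; d'=(-14−2·-4/5)/(48/5)=-31/24
row 3: denom=10−3·5/16=145/16; d'=(14−3·-31/24)/(145/16)=286/145
back: M3=286/145
back: M2=-31/24−5/16·286/145=-166/87
back: M1=-4/5−1/5·-166/87=-182/435
M: M0=0, M1=-182/435, M2=-166/87, M3=286/145, M4=0
seg 0: a=-5, c=M0/2=0, d=(M1−M0)/(6·3)=-91/3915, b=Δ0−h0·(2M0+M1)/6=1106/435
seg 1: a=2, c=M1/2=-91/435, d=(M2−M1)/(6·2)=-18/145, b=Δ1−h1·(2M1+M2)/6=833/435
seg 2: a=4, c=M2/2=-83/87, d=(M3−M2)/(6·3)=844/3915, b=Δ2−h2·(2M2+M3)/6=-179/435
seg 3: a=0, c=M3/2=143/145, d=(M4−M3)/(6·2)=-143/870, b=Δ3−h3·(2M3+M4)/6=-137/435
t_q=19/2 → seg 3, τ=3/2; S=0+-137/435·τ+143/145·τ²+-143/870·τ³=553/464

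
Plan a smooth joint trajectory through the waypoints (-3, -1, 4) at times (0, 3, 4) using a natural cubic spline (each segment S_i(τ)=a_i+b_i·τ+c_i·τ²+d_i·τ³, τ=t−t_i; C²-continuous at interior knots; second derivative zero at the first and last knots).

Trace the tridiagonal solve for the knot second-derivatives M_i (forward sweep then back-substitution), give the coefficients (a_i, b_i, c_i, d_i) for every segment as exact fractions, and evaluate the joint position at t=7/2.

  seg 0: a=-3 b=-23/24 c=0 d=13/72
  seg 1: a=-1 b=47/12 c=13/8 d=-13/24
S(7/2) = 83/64

Δ: Δ0=2/3, Δ1=5
row 1: diag=8, rhs=26; c'=1/8, d'=13/4
back: M1=13/4
M: M0=0, M1=13/4, M2=0
seg 0: a=-3, c=M0/2=0, d=(M1−M0)/(6·3)=13/72, b=Δ0−h0·(2M0+M1)/6=-23/24
seg 1: a=-1, c=M1/2=13/8, d=(M2−M1)/(6·1)=-13/24, b=Δ1−h1·(2M1+M2)/6=47/12
t_q=7/2 → seg 1, τ=1/2; S=-1+47/12·τ+13/8·τ²+-13/24·τ³=83/64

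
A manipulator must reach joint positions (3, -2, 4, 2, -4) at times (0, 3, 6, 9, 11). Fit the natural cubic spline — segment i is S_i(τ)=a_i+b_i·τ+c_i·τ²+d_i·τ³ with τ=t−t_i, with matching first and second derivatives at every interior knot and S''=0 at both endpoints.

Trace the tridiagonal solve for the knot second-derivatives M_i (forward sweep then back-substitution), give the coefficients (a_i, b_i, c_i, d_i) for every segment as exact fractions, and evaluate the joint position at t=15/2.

Δ: Δ0=-5/3, Δ1=2, Δ2=-2/3, Δ3=-3
row 1: diag=12, rhs=22; c'=1/4, d'=11/6
row 2: denom=12−3·1/4=45/4; d'=(-16−3·11/6)/(45/4)=-86/45
row 3: denom=10−3·4/15=46/5; d'=(-14−3·-86/45)/(46/5)=-62/69
back: M3=-62/69
back: M2=-86/45−4/15·-62/69=-346/207
back: M1=11/6−1/4·-346/207=466/207
M: M0=0, M1=466/207, M2=-346/207, M3=-62/69, M4=0
seg 0: a=3, c=M0/2=0, d=(M1−M0)/(6·3)=233/1863, b=Δ0−h0·(2M0+M1)/6=-578/207
seg 1: a=-2, c=M1/2=233/207, d=(M2−M1)/(6·3)=-406/1863, b=Δ1−h1·(2M1+M2)/6=121/207
seg 2: a=4, c=M2/2=-173/207, d=(M3−M2)/(6·3)=80/1863, b=Δ2−h2·(2M2+M3)/6=301/207
seg 3: a=2, c=M3/2=-31/69, d=(M4−M3)/(6·2)=31/414, b=Δ3−h3·(2M3+M4)/6=-497/207
t_q=15/2 → seg 2, τ=3/2; S=4+301/207·τ+-173/207·τ²+80/1863·τ³=409/92

  seg 0: a=3 b=-578/207 c=0 d=233/1863
  seg 1: a=-2 b=121/207 c=233/207 d=-406/1863
  seg 2: a=4 b=301/207 c=-173/207 d=80/1863
  seg 3: a=2 b=-497/207 c=-31/69 d=31/414
S(15/2) = 409/92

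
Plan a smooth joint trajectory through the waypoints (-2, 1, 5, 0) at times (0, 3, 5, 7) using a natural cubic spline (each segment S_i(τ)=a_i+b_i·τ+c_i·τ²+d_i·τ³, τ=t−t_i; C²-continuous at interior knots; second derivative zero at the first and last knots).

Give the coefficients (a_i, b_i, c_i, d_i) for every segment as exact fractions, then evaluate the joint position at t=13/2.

  seg 0: a=-2 b=25/76 c=0 d=17/228
  seg 1: a=1 b=89/38 c=51/76 d=-8/19
  seg 2: a=5 b=-1/38 c=-141/76 d=47/152
S(13/2) = 2225/1216

Δ: Δ0=1, Δ1=2, Δ2=-5/2
row 1: diag=10, rhs=6; c'=1/5, d'=3/5
row 2: denom=8−2·1/5=38/5; d'=(-27−2·3/5)/(38/5)=-141/38
back: M2=-141/38
back: M1=3/5−1/5·-141/38=51/38
M: M0=0, M1=51/38, M2=-141/38, M3=0
seg 0: a=-2, c=M0/2=0, d=(M1−M0)/(6·3)=17/228, b=Δ0−h0·(2M0+M1)/6=25/76
seg 1: a=1, c=M1/2=51/76, d=(M2−M1)/(6·2)=-8/19, b=Δ1−h1·(2M1+M2)/6=89/38
seg 2: a=5, c=M2/2=-141/76, d=(M3−M2)/(6·2)=47/152, b=Δ2−h2·(2M2+M3)/6=-1/38
t_q=13/2 → seg 2, τ=3/2; S=5+-1/38·τ+-141/76·τ²+47/152·τ³=2225/1216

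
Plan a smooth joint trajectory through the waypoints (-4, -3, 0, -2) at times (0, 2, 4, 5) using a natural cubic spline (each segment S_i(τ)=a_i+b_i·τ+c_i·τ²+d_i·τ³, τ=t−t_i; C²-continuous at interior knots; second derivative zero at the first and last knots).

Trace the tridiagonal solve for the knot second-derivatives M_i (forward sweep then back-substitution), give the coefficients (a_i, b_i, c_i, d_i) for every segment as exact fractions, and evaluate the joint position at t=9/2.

  seg 0: a=-4 b=-1/11 c=0 d=13/88
  seg 1: a=-3 b=37/22 c=39/44 d=-43/88
  seg 2: a=0 b=-7/11 c=-45/22 d=15/22
S(9/2) = -131/176

Δ: Δ0=1/2, Δ1=3/2, Δ2=-2
row 1: diag=8, rhs=6; c'=1/4, d'=3/4
row 2: denom=6−2·1/4=11/2; d'=(-21−2·3/4)/(11/2)=-45/11
back: M2=-45/11
back: M1=3/4−1/4·-45/11=39/22
M: M0=0, M1=39/22, M2=-45/11, M3=0
seg 0: a=-4, c=M0/2=0, d=(M1−M0)/(6·2)=13/88, b=Δ0−h0·(2M0+M1)/6=-1/11
seg 1: a=-3, c=M1/2=39/44, d=(M2−M1)/(6·2)=-43/88, b=Δ1−h1·(2M1+M2)/6=37/22
seg 2: a=0, c=M2/2=-45/22, d=(M3−M2)/(6·1)=15/22, b=Δ2−h2·(2M2+M3)/6=-7/11
t_q=9/2 → seg 2, τ=1/2; S=0+-7/11·τ+-45/22·τ²+15/22·τ³=-131/176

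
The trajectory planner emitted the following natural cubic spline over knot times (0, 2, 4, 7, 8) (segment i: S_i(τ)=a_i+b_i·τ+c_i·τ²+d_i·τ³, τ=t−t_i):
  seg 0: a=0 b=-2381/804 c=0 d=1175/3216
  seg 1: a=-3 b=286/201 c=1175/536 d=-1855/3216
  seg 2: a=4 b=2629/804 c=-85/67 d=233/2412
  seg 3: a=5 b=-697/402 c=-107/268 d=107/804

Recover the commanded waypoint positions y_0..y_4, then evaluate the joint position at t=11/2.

y_0=0 y_1=-3 y_2=4 y_3=5 y_4=3
S(11/2) = 13671/2144

y_0 = S_0(0) = a_0 = 0
y_1 = S_1(0) = a_1 = -3
y_2 = S_2(0) = a_2 = 4
y_3 = S_3(0) = a_3 = 5
y_4 = S_3(1) = 3
t_q=11/2 is in segment 2 (τ=3/2); S_2(τ)=13671/2144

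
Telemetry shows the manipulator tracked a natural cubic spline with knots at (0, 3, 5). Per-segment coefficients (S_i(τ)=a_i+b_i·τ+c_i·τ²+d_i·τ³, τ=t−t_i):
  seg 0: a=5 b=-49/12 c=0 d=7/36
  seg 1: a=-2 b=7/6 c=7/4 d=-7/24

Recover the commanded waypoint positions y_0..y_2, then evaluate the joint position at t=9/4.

y_0 = S_0(0) = a_0 = 5
y_1 = S_1(0) = a_1 = -2
y_2 = S_1(2) = 5
t_q=9/4 is in segment 0 (τ=9/4); S_0(τ)=-505/256

y_0=5 y_1=-2 y_2=5
S(9/4) = -505/256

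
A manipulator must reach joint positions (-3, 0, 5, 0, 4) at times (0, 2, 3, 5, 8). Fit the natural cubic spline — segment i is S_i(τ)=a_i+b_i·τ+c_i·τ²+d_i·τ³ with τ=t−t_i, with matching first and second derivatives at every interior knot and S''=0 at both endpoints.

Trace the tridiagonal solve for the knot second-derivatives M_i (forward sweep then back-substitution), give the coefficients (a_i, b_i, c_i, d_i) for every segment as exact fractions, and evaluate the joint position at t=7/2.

Δ: Δ0=3/2, Δ1=5, Δ2=-5/2, Δ3=4/3
row 1: diag=6, rhs=21; c'=1/6, d'=7/2
row 2: denom=6−1·1/6=35/6; d'=(-45−1·7/2)/(35/6)=-291/35
row 3: denom=10−2·12/35=326/35; d'=(23−2·-291/35)/(326/35)=1387/326
back: M3=1387/326
back: M2=-291/35−12/35·1387/326=-1593/163
back: M1=7/2−1/6·-1593/163=836/163
M: M0=0, M1=836/163, M2=-1593/163, M3=1387/326, M4=0
seg 0: a=-3, c=M0/2=0, d=(M1−M0)/(6·2)=209/489, b=Δ0−h0·(2M0+M1)/6=-205/978
seg 1: a=0, c=M1/2=418/163, d=(M2−M1)/(6·1)=-2429/978, b=Δ1−h1·(2M1+M2)/6=4811/978
seg 2: a=5, c=M2/2=-1593/326, d=(M3−M2)/(6·2)=4573/3912, b=Δ2−h2·(2M2+M3)/6=1270/489
seg 3: a=0, c=M3/2=1387/652, d=(M4−M3)/(6·3)=-1387/5868, b=Δ3−h3·(2M3+M4)/6=-2857/978
t_q=7/2 → seg 2, τ=1/2; S=5+1270/489·τ+-1593/326·τ²+4573/3912·τ³=54487/10432

  seg 0: a=-3 b=-205/978 c=0 d=209/489
  seg 1: a=0 b=4811/978 c=418/163 d=-2429/978
  seg 2: a=5 b=1270/489 c=-1593/326 d=4573/3912
  seg 3: a=0 b=-2857/978 c=1387/652 d=-1387/5868
S(7/2) = 54487/10432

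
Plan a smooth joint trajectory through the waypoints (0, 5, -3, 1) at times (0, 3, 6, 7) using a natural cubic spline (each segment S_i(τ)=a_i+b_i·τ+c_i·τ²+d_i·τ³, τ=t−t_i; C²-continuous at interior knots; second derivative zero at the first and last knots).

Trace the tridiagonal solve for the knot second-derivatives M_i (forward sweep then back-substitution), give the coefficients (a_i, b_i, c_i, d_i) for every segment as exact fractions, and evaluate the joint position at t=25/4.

Δ: Δ0=5/3, Δ1=-8/3, Δ2=4
row 1: diag=12, rhs=-26; c'=1/4, d'=-13/6
row 2: denom=8−3·1/4=29/4; d'=(40−3·-13/6)/(29/4)=186/29
back: M2=186/29
back: M1=-13/6−1/4·186/29=-328/87
M: M0=0, M1=-328/87, M2=186/29, M3=0
seg 0: a=0, c=M0/2=0, d=(M1−M0)/(6·3)=-164/783, b=Δ0−h0·(2M0+M1)/6=103/29
seg 1: a=5, c=M1/2=-164/87, d=(M2−M1)/(6·3)=443/783, b=Δ1−h1·(2M1+M2)/6=-61/29
seg 2: a=-3, c=M2/2=93/29, d=(M3−M2)/(6·1)=-31/29, b=Δ2−h2·(2M2+M3)/6=54/29
t_q=25/4 → seg 2, τ=1/4; S=-3+54/29·τ+93/29·τ²+-31/29·τ³=-4363/1856

  seg 0: a=0 b=103/29 c=0 d=-164/783
  seg 1: a=5 b=-61/29 c=-164/87 d=443/783
  seg 2: a=-3 b=54/29 c=93/29 d=-31/29
S(25/4) = -4363/1856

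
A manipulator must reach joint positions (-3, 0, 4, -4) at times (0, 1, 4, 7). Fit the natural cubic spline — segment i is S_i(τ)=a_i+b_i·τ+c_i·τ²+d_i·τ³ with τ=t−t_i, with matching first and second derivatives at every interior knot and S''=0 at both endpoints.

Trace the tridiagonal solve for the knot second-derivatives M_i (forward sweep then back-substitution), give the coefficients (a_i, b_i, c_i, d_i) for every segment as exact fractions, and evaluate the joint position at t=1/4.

Δ: Δ0=3, Δ1=4/3, Δ2=-8/3
row 1: diag=8, rhs=-10; c'=3/8, d'=-5/4
row 2: denom=12−3·3/8=87/8; d'=(-24−3·-5/4)/(87/8)=-54/29
back: M2=-54/29
back: M1=-5/4−3/8·-54/29=-16/29
M: M0=0, M1=-16/29, M2=-54/29, M3=0
seg 0: a=-3, c=M0/2=0, d=(M1−M0)/(6·1)=-8/87, b=Δ0−h0·(2M0+M1)/6=269/87
seg 1: a=0, c=M1/2=-8/29, d=(M2−M1)/(6·3)=-19/261, b=Δ1−h1·(2M1+M2)/6=245/87
seg 2: a=4, c=M2/2=-27/29, d=(M3−M2)/(6·3)=3/29, b=Δ2−h2·(2M2+M3)/6=-70/87
t_q=1/4 → seg 0, τ=1/4; S=-3+269/87·τ+0·τ²+-8/87·τ³=-517/232

  seg 0: a=-3 b=269/87 c=0 d=-8/87
  seg 1: a=0 b=245/87 c=-8/29 d=-19/261
  seg 2: a=4 b=-70/87 c=-27/29 d=3/29
S(1/4) = -517/232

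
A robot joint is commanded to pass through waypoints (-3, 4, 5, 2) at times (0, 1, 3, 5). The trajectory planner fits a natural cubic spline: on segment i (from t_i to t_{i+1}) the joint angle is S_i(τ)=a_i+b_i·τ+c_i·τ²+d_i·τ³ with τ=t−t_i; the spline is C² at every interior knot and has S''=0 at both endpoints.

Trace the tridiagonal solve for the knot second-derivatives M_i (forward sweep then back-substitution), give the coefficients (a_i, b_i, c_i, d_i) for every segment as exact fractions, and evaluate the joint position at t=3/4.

  seg 0: a=-3 b=89/11 c=0 d=-12/11
  seg 1: a=4 b=53/11 c=-36/11 d=49/88
  seg 2: a=5 b=-35/22 c=3/44 d=-1/88
S(3/4) = 459/176

Δ: Δ0=7, Δ1=1/2, Δ2=-3/2
row 1: diag=6, rhs=-39; c'=1/3, d'=-13/2
row 2: denom=8−2·1/3=22/3; d'=(-12−2·-13/2)/(22/3)=3/22
back: M2=3/22
back: M1=-13/2−1/3·3/22=-72/11
M: M0=0, M1=-72/11, M2=3/22, M3=0
seg 0: a=-3, c=M0/2=0, d=(M1−M0)/(6·1)=-12/11, b=Δ0−h0·(2M0+M1)/6=89/11
seg 1: a=4, c=M1/2=-36/11, d=(M2−M1)/(6·2)=49/88, b=Δ1−h1·(2M1+M2)/6=53/11
seg 2: a=5, c=M2/2=3/44, d=(M3−M2)/(6·2)=-1/88, b=Δ2−h2·(2M2+M3)/6=-35/22
t_q=3/4 → seg 0, τ=3/4; S=-3+89/11·τ+0·τ²+-12/11·τ³=459/176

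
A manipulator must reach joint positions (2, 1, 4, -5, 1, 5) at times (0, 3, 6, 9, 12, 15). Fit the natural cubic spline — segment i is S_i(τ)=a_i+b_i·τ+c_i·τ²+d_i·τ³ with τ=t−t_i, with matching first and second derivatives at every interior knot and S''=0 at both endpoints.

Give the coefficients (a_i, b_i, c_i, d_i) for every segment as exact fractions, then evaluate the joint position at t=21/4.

Δ: Δ0=-1/3, Δ1=1, Δ2=-3, Δ3=2, Δ4=4/3
row 1: diag=12, rhs=8; c'=1/4, d'=2/3
row 2: denom=12−3·1/4=45/4; d'=(-24−3·2/3)/(45/4)=-104/45
row 3: denom=12−3·4/15=56/5; d'=(30−3·-104/45)/(56/5)=277/84
row 4: denom=12−3·15/56=627/56; d'=(-4−3·277/84)/(627/56)=-778/627
back: M4=-778/627
back: M3=277/84−15/56·-778/627=2276/627
back: M2=-104/45−4/15·2276/627=-2056/627
back: M1=2/3−1/4·-2056/627=932/627
M: M0=0, M1=932/627, M2=-2056/627, M3=2276/627, M4=-778/627, M5=0
seg 0: a=2, c=M0/2=0, d=(M1−M0)/(6·3)=466/5643, b=Δ0−h0·(2M0+M1)/6=-225/209
seg 1: a=1, c=M1/2=466/627, d=(M2−M1)/(6·3)=-166/627, b=Δ1−h1·(2M1+M2)/6=241/209
seg 2: a=4, c=M2/2=-1028/627, d=(M3−M2)/(6·3)=38/99, b=Δ2−h2·(2M2+M3)/6=-321/209
seg 3: a=-5, c=M3/2=1138/627, d=(M4−M3)/(6·3)=-509/1881, b=Δ3−h3·(2M3+M4)/6=-211/209
seg 4: a=1, c=M4/2=-389/627, d=(M5−M4)/(6·3)=389/5643, b=Δ4−h4·(2M4+M5)/6=538/209
t_q=21/4 → seg 1, τ=9/4; S=1+241/209·τ+466/627·τ²+-166/627·τ³=29035/6688

  seg 0: a=2 b=-225/209 c=0 d=466/5643
  seg 1: a=1 b=241/209 c=466/627 d=-166/627
  seg 2: a=4 b=-321/209 c=-1028/627 d=38/99
  seg 3: a=-5 b=-211/209 c=1138/627 d=-509/1881
  seg 4: a=1 b=538/209 c=-389/627 d=389/5643
S(21/4) = 29035/6688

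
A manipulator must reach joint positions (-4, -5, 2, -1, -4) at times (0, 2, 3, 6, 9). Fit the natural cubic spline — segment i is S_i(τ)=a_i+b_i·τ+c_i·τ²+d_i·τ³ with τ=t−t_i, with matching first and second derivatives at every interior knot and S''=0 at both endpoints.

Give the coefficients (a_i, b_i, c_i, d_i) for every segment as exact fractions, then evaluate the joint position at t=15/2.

  seg 0: a=-4 b=-292/85 c=0 d=499/680
  seg 1: a=-5 b=913/170 c=1497/340 d=-943/340
  seg 2: a=2 b=1991/340 c=-333/85 d=37/68
  seg 3: a=-1 b=-503/170 c=333/340 d=-37/340
S(15/2) = -9797/2720

Δ: Δ0=-1/2, Δ1=7, Δ2=-1, Δ3=-1
row 1: diag=6, rhs=45; c'=1/6, d'=15/2
row 2: denom=8−1·1/6=47/6; d'=(-48−1·15/2)/(47/6)=-333/47
row 3: denom=12−3·18/47=510/47; d'=(0−3·-333/47)/(510/47)=333/170
back: M3=333/170
back: M2=-333/47−18/47·333/170=-666/85
back: M1=15/2−1/6·-666/85=1497/170
M: M0=0, M1=1497/170, M2=-666/85, M3=333/170, M4=0
seg 0: a=-4, c=M0/2=0, d=(M1−M0)/(6·2)=499/680, b=Δ0−h0·(2M0+M1)/6=-292/85
seg 1: a=-5, c=M1/2=1497/340, d=(M2−M1)/(6·1)=-943/340, b=Δ1−h1·(2M1+M2)/6=913/170
seg 2: a=2, c=M2/2=-333/85, d=(M3−M2)/(6·3)=37/68, b=Δ2−h2·(2M2+M3)/6=1991/340
seg 3: a=-1, c=M3/2=333/340, d=(M4−M3)/(6·3)=-37/340, b=Δ3−h3·(2M3+M4)/6=-503/170
t_q=15/2 → seg 3, τ=3/2; S=-1+-503/170·τ+333/340·τ²+-37/340·τ³=-9797/2720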